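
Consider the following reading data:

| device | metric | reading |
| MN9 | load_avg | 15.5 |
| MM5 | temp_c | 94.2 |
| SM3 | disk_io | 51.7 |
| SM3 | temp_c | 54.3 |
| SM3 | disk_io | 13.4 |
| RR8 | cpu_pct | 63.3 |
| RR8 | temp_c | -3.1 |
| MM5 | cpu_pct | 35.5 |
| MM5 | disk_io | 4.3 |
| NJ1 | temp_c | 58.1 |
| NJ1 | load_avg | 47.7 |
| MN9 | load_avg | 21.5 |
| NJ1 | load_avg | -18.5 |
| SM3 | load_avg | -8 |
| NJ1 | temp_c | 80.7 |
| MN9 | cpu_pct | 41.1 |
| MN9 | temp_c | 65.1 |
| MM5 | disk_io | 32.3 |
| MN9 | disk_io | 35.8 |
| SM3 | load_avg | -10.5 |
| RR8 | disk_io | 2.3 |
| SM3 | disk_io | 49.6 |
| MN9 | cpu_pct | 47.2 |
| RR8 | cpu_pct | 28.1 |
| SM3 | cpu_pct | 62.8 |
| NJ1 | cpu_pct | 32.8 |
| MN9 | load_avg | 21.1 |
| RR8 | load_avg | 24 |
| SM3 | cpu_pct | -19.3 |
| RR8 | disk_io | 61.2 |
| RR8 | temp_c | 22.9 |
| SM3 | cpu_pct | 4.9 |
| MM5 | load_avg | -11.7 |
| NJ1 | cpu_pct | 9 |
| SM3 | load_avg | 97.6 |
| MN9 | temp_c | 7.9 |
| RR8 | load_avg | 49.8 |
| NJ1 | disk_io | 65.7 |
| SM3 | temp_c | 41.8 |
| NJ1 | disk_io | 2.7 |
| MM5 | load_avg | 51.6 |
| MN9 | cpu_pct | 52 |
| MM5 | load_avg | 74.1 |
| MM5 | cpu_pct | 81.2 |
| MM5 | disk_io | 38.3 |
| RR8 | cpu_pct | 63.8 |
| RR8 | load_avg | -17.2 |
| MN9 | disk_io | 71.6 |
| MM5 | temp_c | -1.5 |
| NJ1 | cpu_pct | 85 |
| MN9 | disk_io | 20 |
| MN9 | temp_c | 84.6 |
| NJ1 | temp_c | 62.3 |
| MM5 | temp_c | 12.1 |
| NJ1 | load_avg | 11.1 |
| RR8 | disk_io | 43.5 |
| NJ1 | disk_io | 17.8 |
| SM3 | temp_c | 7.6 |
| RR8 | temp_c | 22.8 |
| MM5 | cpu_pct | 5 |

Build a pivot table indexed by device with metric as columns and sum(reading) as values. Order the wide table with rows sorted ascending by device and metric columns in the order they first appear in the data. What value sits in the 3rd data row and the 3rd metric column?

With rows sorted ascending by device, row 3 is device=NJ1. metric columns in first-appearance order: load_avg, temp_c, disk_io, cpu_pct; column 3 is disk_io.
Long rows with device=NJ1, metric=disk_io: 65.7 + 2.7 + 17.8 = 86.2.

86.2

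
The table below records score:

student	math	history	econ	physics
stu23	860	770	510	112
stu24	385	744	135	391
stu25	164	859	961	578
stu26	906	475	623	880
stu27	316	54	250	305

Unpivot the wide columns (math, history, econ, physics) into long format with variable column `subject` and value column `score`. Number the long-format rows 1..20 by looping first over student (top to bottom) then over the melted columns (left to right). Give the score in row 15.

623

20 rows total (5 × 4). Row 15: index ⌊(15-1)/4⌋ = 3 into student → stu26; (15-1) mod 4 = 2 into the melted columns → econ.
So row 15 is (stu26, econ, 623); score = 623.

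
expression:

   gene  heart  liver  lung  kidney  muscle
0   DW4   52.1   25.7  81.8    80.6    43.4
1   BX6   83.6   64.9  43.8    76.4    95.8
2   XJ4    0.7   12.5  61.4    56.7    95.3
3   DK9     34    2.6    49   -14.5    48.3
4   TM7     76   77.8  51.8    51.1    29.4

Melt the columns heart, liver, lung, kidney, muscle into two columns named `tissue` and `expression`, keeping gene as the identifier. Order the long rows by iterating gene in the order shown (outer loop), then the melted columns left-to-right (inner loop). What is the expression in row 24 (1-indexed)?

51.1

25 rows total (5 × 5). Row 24: index ⌊(24-1)/5⌋ = 4 into gene → TM7; (24-1) mod 5 = 3 into the melted columns → kidney.
So row 24 is (TM7, kidney, 51.1); expression = 51.1.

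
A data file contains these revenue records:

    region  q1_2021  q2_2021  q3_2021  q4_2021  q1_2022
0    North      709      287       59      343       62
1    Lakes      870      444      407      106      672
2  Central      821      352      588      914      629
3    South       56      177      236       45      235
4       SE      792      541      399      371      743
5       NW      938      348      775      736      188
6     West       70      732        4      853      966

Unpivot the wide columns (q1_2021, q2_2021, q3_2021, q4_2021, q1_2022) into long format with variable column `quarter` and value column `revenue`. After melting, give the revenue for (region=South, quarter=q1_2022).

235

Unpivoting turns each (region, wide-column) pair into one long row.
The wide cell at row South, column q1_2022 holds 235, so the long row (South, q1_2022) has revenue=235.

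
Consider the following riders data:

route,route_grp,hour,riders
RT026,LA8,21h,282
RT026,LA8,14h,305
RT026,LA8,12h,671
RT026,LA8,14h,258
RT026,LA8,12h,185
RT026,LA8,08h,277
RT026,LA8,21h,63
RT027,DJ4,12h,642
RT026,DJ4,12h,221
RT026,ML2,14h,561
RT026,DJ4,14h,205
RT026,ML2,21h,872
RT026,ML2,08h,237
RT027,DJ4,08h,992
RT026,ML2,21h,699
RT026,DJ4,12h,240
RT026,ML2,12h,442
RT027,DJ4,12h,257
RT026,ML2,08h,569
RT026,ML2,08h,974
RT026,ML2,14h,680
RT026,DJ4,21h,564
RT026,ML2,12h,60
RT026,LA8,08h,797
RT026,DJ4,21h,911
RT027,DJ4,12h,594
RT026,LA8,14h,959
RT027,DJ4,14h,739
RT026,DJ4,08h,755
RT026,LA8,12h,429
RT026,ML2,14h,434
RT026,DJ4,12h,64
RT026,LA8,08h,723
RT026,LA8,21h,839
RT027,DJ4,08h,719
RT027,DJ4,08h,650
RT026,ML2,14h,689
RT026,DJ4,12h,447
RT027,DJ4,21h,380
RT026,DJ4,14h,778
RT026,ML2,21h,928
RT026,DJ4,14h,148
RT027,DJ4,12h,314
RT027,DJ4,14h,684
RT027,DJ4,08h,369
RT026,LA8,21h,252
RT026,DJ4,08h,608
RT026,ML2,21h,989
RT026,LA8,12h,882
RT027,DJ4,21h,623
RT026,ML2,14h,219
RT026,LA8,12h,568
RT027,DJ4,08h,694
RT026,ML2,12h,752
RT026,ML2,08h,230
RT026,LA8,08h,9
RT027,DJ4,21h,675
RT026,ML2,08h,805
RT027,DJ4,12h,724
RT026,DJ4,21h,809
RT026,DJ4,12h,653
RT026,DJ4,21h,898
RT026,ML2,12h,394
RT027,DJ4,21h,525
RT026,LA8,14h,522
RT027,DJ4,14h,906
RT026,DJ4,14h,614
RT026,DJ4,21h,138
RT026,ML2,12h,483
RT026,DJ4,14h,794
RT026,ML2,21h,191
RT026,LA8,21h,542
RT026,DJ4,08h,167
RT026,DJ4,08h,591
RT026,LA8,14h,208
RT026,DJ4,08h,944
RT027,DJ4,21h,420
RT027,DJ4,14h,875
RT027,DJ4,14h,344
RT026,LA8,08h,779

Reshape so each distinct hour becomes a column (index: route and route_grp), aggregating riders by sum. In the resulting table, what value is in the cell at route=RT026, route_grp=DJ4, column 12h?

Rows with route=RT026, route_grp=DJ4 and hour=12h: riders values are 221, 240, 64, 447, 653.
221 + 240 + 64 + 447 + 653 = 1625.

1625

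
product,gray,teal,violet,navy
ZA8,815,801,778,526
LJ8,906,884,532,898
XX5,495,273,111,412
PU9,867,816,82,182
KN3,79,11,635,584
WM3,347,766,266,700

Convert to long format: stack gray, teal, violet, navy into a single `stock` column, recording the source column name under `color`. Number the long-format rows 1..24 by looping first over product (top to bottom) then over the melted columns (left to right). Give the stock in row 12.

412

24 rows total (6 × 4). Row 12: index ⌊(12-1)/4⌋ = 2 into product → XX5; (12-1) mod 4 = 3 into the melted columns → navy.
So row 12 is (XX5, navy, 412); stock = 412.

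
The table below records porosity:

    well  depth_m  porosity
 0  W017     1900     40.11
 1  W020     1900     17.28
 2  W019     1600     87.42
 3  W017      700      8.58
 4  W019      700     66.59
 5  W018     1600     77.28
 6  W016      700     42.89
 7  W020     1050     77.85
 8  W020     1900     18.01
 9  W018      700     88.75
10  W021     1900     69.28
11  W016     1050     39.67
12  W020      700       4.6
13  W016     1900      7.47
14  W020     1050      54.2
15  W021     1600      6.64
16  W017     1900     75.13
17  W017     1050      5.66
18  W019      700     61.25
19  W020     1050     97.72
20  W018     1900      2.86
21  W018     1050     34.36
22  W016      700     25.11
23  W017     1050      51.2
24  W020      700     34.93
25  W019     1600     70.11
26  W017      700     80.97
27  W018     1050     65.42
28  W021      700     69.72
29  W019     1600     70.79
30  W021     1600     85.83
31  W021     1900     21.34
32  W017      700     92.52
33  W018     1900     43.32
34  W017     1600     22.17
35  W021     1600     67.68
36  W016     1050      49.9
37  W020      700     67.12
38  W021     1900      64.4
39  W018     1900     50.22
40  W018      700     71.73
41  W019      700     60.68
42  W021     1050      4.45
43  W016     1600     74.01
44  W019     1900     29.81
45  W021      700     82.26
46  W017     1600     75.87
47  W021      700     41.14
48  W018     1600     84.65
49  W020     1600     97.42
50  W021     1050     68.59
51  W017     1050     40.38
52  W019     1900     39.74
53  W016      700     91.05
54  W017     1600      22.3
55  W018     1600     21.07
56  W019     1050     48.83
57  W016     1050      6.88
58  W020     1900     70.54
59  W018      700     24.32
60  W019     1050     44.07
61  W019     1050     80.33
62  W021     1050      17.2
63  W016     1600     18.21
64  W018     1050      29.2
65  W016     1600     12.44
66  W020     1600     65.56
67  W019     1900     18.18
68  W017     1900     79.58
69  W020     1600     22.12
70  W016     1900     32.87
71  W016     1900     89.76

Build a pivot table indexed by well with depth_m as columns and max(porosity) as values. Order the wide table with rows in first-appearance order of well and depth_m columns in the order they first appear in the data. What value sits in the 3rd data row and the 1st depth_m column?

With rows in first-appearance order of well, row 3 is well=W019. depth_m columns in first-appearance order: 1900, 1600, 700, 1050; column 1 is 1900.
Long rows with well=W019, depth_m=1900: max(29.81, 39.74, 18.18) = 39.74.

39.74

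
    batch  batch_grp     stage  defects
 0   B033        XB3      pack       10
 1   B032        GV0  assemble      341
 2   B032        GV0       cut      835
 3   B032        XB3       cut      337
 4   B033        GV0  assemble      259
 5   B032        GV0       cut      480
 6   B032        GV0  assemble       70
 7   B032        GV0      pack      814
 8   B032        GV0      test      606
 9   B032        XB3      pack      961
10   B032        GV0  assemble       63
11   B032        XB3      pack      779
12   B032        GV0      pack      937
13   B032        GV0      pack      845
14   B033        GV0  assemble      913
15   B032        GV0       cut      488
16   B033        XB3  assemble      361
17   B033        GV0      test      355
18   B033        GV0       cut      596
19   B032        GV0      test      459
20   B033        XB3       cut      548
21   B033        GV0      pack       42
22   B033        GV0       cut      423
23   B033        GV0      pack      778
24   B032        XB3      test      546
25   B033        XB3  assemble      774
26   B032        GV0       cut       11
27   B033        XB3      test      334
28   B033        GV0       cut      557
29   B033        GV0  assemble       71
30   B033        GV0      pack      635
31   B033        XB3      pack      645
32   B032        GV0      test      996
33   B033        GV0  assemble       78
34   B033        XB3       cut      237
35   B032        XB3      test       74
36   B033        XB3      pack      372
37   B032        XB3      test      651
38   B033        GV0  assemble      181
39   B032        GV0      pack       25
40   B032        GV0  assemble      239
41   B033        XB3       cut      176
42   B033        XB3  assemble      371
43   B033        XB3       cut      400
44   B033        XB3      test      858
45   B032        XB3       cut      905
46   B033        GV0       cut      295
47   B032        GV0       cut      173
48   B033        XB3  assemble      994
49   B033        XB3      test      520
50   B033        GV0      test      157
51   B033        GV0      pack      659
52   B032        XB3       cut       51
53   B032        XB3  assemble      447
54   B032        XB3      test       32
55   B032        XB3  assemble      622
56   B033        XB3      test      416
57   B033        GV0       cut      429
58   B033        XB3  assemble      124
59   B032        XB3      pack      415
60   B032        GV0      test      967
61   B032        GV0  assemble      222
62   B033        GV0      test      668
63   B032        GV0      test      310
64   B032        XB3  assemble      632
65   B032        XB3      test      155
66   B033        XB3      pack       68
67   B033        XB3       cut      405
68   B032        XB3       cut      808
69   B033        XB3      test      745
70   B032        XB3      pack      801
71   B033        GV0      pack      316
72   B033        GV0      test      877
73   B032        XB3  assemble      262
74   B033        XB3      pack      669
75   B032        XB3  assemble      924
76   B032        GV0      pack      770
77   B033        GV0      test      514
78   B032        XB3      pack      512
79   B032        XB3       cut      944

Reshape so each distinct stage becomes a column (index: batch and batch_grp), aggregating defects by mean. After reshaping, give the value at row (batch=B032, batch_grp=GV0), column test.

Rows with batch=B032, batch_grp=GV0 and stage=test: defects values are 606, 459, 996, 967, 310.
(606 + 459 + 996 + 967 + 310) / 5 = 667.60.

667.60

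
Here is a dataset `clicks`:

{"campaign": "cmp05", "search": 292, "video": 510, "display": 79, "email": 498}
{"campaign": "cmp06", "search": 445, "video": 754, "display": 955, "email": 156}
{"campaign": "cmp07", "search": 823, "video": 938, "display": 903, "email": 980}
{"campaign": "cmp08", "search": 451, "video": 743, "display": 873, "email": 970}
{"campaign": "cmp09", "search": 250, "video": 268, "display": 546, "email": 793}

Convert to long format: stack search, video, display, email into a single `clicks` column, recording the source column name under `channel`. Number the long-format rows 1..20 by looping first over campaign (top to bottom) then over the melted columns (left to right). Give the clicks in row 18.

268

20 rows total (5 × 4). Row 18: index ⌊(18-1)/4⌋ = 4 into campaign → cmp09; (18-1) mod 4 = 1 into the melted columns → video.
So row 18 is (cmp09, video, 268); clicks = 268.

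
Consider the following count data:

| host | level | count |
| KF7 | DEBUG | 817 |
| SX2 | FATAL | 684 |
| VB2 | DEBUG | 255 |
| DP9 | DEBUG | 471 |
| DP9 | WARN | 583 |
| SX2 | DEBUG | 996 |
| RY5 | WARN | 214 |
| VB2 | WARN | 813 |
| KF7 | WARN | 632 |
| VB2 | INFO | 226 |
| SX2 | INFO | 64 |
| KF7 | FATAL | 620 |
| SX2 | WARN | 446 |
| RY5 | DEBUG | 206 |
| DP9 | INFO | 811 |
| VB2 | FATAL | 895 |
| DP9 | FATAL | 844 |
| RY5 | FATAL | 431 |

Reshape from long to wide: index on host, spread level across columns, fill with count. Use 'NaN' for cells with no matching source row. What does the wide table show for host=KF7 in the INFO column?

NaN

No long-format row has host=KF7 and level=INFO, so the cell is NaN.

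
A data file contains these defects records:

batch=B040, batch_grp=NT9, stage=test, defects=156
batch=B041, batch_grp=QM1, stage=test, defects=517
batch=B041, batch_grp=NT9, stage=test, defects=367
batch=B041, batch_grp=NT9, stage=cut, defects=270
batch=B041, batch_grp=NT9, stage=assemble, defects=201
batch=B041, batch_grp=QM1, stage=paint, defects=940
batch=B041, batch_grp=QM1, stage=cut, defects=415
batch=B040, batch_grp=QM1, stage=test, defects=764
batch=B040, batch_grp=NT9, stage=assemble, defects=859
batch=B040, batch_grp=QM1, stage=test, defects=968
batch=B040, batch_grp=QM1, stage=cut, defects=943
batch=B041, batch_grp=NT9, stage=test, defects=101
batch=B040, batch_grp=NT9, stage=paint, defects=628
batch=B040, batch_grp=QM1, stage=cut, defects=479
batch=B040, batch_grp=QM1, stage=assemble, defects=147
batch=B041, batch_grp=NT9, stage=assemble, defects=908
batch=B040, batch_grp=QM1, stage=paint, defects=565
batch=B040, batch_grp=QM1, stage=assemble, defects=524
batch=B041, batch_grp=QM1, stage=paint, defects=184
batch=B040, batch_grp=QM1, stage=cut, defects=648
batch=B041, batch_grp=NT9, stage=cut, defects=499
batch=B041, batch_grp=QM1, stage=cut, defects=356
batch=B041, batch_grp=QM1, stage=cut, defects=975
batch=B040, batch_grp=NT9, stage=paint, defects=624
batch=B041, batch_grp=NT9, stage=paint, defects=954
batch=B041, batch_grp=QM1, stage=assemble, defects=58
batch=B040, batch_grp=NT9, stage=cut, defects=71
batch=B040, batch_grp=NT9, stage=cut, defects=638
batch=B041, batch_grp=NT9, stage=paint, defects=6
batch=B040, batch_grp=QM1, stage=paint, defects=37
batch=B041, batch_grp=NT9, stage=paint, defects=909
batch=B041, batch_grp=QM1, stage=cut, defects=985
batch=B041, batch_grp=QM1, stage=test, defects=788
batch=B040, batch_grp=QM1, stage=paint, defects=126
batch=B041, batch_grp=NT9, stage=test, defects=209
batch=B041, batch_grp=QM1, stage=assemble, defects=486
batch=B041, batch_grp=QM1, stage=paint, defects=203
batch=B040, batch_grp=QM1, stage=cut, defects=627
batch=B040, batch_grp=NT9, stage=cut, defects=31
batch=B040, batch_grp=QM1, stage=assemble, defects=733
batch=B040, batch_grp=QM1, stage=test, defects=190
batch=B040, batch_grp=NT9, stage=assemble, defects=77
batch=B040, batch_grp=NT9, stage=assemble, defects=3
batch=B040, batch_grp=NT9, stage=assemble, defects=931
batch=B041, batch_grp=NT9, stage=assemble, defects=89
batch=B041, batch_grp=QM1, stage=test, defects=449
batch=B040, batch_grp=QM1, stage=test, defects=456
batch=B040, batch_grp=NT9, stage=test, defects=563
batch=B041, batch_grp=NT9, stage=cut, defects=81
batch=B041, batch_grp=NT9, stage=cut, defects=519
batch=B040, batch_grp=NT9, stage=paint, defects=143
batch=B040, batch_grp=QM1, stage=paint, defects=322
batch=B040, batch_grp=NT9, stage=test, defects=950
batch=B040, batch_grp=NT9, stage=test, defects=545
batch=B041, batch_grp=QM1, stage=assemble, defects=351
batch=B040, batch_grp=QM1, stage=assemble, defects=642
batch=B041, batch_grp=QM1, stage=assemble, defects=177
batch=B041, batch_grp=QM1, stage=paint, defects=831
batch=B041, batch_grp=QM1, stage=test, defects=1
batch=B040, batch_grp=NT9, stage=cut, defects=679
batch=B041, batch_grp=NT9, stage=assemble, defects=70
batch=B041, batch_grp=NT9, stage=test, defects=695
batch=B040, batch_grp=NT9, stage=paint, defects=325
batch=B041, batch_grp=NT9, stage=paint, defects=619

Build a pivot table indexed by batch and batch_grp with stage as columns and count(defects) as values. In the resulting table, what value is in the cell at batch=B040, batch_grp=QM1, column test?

4

Rows with batch=B040, batch_grp=QM1 and stage=test: defects values are 764, 968, 190, 456.
4 rows match — count = 4.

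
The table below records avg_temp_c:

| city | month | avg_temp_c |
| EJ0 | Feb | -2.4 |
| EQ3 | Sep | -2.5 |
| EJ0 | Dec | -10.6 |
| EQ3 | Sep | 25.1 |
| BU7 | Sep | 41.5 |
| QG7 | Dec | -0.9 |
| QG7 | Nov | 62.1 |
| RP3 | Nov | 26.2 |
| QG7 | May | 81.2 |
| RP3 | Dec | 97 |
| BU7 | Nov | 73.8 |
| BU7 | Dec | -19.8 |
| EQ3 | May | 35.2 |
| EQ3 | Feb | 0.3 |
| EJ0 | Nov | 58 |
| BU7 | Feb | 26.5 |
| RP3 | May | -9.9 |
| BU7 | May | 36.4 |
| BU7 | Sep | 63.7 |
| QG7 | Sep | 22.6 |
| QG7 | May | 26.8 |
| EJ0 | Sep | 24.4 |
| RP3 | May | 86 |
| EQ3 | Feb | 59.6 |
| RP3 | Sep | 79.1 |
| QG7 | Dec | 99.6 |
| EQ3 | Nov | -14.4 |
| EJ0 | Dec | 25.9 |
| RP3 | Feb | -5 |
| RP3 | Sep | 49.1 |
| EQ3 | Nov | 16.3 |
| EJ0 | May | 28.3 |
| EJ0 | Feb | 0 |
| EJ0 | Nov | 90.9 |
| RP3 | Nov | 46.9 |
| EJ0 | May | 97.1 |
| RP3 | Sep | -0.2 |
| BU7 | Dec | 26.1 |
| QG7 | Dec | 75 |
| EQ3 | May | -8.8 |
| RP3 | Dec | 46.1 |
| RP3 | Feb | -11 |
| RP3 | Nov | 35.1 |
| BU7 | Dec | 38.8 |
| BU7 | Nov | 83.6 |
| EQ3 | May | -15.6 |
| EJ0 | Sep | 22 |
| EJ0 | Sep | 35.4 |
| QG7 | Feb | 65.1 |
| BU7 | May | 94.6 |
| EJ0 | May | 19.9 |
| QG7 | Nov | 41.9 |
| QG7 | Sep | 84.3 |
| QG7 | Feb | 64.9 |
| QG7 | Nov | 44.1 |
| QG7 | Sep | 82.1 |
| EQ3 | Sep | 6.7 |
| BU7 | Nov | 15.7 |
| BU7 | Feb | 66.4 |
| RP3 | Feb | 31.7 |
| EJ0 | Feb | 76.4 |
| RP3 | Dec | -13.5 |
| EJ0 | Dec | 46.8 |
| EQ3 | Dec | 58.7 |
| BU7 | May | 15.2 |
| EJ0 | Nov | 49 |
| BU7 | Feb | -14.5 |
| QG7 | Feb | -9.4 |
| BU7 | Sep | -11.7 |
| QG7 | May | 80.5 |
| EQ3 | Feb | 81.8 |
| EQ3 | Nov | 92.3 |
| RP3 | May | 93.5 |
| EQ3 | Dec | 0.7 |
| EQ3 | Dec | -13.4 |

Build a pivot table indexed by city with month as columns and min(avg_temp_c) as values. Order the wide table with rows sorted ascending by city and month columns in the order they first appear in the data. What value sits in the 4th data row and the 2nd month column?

22.6

With rows sorted ascending by city, row 4 is city=QG7. month columns in first-appearance order: Feb, Sep, Dec, Nov, May; column 2 is Sep.
Long rows with city=QG7, month=Sep: min(22.6, 84.3, 82.1) = 22.6.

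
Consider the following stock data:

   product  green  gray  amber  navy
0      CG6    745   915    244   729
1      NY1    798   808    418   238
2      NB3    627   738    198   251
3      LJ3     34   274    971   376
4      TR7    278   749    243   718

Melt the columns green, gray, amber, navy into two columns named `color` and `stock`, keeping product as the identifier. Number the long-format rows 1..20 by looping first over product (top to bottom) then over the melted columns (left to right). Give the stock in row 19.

243

20 rows total (5 × 4). Row 19: index ⌊(19-1)/4⌋ = 4 into product → TR7; (19-1) mod 4 = 2 into the melted columns → amber.
So row 19 is (TR7, amber, 243); stock = 243.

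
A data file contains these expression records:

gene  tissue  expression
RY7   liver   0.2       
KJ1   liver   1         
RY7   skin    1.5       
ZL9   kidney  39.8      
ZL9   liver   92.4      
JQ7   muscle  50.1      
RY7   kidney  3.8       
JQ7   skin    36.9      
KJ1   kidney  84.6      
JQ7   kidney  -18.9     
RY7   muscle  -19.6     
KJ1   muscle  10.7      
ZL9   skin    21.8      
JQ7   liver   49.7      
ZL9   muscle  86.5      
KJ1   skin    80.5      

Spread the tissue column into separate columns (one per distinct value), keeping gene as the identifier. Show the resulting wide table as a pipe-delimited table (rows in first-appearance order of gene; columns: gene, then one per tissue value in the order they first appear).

Columns: gene plus the 4 distinct tissue values (liver, skin, kidney, muscle).
For example, row RY7 column liver takes expression=0.2 from the long row (RY7, liver).

| gene | liver | skin | kidney | muscle |
| RY7 | 0.2 | 1.5 | 3.8 | -19.6 |
| KJ1 | 1 | 80.5 | 84.6 | 10.7 |
| ZL9 | 92.4 | 21.8 | 39.8 | 86.5 |
| JQ7 | 49.7 | 36.9 | -18.9 | 50.1 |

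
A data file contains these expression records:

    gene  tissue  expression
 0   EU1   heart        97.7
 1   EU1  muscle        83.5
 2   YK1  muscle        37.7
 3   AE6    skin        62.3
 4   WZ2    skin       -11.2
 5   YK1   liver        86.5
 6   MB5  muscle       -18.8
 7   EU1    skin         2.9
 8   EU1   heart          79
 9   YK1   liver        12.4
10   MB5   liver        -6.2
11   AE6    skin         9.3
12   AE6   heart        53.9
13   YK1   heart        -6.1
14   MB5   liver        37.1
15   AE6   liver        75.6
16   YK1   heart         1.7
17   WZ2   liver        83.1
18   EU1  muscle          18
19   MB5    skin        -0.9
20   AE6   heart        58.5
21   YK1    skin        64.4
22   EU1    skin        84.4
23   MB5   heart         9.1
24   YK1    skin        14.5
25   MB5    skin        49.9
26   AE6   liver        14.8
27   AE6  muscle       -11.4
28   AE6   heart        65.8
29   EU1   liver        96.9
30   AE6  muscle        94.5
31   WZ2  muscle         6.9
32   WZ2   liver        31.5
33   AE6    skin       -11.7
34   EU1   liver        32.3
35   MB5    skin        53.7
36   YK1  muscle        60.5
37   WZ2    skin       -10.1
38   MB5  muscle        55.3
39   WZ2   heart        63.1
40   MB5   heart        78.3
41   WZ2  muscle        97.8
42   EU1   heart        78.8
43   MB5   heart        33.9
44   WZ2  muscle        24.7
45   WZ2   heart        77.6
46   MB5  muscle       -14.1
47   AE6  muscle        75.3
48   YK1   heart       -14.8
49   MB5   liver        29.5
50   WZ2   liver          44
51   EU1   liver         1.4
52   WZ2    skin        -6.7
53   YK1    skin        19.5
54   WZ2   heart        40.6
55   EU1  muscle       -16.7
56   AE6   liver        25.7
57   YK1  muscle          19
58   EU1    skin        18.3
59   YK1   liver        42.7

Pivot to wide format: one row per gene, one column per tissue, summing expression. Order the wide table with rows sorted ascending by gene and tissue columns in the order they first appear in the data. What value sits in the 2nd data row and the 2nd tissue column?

84.8

With rows sorted ascending by gene, row 2 is gene=EU1. tissue columns in first-appearance order: heart, muscle, skin, liver; column 2 is muscle.
Long rows with gene=EU1, tissue=muscle: 83.5 + 18 + -16.7 = 84.8.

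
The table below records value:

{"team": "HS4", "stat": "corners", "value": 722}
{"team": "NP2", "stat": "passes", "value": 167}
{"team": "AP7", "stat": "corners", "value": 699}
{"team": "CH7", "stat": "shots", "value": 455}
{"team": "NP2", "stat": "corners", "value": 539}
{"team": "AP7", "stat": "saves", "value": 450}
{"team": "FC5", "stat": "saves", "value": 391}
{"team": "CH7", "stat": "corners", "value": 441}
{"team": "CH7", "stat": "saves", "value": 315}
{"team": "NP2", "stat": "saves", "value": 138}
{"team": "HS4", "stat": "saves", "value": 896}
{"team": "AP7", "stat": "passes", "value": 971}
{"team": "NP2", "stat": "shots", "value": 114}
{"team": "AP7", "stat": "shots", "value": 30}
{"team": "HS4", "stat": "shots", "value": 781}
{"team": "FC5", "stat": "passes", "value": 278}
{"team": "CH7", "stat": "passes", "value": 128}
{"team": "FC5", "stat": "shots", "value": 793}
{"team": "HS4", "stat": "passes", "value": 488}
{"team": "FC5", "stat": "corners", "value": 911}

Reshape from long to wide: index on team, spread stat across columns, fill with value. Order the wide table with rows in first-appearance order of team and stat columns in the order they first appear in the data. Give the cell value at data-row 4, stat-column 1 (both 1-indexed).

441

With rows in first-appearance order of team, row 4 is team=CH7. stat columns in first-appearance order: corners, passes, shots, saves; column 1 is corners.
Long rows with team=CH7, stat=corners: value = 441.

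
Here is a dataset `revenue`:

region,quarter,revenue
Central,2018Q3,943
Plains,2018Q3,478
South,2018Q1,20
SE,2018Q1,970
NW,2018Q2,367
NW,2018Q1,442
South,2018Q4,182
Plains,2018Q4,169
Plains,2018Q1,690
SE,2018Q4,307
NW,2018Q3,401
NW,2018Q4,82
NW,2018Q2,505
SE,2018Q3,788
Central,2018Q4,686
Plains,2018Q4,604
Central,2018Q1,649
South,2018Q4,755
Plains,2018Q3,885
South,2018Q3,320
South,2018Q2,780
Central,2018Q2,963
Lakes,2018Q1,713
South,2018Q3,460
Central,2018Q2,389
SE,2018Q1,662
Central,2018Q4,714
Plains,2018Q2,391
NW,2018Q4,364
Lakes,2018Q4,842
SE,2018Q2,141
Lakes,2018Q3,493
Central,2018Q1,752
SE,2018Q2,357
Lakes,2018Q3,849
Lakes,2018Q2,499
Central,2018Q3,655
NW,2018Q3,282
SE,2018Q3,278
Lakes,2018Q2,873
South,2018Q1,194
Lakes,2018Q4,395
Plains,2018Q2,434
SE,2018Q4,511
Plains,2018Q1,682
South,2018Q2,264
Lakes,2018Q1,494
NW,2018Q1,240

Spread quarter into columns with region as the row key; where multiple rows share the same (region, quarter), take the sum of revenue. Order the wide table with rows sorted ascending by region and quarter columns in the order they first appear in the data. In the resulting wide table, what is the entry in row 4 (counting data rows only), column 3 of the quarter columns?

With rows sorted ascending by region, row 4 is region=Plains. quarter columns in first-appearance order: 2018Q3, 2018Q1, 2018Q2, 2018Q4; column 3 is 2018Q2.
Long rows with region=Plains, quarter=2018Q2: 391 + 434 = 825.

825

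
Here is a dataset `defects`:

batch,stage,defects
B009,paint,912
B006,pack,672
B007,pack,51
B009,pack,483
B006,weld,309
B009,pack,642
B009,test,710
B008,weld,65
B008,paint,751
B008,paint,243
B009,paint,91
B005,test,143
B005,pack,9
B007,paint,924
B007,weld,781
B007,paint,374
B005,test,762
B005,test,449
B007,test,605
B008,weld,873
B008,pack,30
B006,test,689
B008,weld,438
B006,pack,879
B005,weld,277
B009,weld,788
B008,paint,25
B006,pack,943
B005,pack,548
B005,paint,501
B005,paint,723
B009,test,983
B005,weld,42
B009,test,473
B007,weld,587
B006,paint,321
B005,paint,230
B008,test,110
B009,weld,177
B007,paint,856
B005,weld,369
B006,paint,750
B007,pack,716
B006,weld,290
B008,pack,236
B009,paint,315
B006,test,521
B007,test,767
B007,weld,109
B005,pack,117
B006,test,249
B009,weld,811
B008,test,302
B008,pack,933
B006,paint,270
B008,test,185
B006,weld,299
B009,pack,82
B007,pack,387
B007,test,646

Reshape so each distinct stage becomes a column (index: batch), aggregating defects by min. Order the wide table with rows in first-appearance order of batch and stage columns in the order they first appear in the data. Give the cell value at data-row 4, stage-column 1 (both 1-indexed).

With rows in first-appearance order of batch, row 4 is batch=B008. stage columns in first-appearance order: paint, pack, weld, test; column 1 is paint.
Long rows with batch=B008, stage=paint: min(751, 243, 25) = 25.

25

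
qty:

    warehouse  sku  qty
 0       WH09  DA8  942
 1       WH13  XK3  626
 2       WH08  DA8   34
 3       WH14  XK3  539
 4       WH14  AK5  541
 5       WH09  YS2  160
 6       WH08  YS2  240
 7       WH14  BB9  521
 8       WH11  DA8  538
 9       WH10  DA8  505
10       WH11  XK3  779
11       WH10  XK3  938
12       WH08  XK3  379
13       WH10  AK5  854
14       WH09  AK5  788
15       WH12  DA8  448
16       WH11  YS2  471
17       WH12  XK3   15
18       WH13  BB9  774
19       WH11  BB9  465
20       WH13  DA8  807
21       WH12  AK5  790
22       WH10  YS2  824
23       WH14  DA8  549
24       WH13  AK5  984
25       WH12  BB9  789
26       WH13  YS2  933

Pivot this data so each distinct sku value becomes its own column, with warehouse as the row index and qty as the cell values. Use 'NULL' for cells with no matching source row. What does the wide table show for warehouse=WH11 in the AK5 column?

NULL

No long-format row has warehouse=WH11 and sku=AK5, so the cell is NULL.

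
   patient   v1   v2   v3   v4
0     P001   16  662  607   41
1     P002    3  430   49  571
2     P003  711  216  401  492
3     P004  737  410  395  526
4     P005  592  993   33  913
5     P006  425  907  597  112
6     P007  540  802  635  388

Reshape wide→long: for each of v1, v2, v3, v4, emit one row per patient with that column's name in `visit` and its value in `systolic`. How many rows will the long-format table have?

28

7 patient values × 4 melted columns = 28 rows.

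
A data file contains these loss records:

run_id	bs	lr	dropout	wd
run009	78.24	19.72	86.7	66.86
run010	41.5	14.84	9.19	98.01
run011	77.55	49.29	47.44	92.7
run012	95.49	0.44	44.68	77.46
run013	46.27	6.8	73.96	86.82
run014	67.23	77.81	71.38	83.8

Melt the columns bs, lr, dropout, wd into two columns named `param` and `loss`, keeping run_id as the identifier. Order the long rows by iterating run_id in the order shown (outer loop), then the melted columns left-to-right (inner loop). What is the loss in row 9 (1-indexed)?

77.55

24 rows total (6 × 4). Row 9: index ⌊(9-1)/4⌋ = 2 into run_id → run011; (9-1) mod 4 = 0 into the melted columns → bs.
So row 9 is (run011, bs, 77.55); loss = 77.55.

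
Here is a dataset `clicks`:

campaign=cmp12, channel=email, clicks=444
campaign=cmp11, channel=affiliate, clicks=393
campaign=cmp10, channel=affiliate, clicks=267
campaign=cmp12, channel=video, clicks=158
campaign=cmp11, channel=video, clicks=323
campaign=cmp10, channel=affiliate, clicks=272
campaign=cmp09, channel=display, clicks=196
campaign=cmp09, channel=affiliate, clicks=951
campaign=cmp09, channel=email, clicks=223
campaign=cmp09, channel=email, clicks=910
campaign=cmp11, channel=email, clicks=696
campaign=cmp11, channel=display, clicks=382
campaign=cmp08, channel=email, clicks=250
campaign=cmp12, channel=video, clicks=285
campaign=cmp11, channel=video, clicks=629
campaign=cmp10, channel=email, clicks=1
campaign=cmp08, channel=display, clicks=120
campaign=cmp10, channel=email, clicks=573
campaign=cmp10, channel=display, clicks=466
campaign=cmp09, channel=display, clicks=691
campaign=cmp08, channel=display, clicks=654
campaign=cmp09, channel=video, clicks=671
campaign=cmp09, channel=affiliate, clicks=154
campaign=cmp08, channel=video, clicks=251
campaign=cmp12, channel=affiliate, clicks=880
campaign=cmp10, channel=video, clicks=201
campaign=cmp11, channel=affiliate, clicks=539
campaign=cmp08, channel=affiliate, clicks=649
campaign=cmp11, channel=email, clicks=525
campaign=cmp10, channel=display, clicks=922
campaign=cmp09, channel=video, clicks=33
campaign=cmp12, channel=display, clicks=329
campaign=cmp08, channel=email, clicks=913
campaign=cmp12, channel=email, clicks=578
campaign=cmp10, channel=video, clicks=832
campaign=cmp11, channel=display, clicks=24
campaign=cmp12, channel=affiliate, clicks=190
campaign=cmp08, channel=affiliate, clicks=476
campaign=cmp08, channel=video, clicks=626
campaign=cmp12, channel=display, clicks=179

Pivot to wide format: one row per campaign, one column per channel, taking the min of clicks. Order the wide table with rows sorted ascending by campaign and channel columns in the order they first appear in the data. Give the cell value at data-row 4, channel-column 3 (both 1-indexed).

With rows sorted ascending by campaign, row 4 is campaign=cmp11. channel columns in first-appearance order: email, affiliate, video, display; column 3 is video.
Long rows with campaign=cmp11, channel=video: min(323, 629) = 323.

323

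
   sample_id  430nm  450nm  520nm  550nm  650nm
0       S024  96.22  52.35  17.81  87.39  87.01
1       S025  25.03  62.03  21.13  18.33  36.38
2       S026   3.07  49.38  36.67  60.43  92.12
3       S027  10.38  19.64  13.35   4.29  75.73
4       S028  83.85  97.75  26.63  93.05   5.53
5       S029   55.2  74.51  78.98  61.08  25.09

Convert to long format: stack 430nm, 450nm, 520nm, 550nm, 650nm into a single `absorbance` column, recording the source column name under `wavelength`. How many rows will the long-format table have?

6 sample_id values × 5 melted columns = 30 rows.

30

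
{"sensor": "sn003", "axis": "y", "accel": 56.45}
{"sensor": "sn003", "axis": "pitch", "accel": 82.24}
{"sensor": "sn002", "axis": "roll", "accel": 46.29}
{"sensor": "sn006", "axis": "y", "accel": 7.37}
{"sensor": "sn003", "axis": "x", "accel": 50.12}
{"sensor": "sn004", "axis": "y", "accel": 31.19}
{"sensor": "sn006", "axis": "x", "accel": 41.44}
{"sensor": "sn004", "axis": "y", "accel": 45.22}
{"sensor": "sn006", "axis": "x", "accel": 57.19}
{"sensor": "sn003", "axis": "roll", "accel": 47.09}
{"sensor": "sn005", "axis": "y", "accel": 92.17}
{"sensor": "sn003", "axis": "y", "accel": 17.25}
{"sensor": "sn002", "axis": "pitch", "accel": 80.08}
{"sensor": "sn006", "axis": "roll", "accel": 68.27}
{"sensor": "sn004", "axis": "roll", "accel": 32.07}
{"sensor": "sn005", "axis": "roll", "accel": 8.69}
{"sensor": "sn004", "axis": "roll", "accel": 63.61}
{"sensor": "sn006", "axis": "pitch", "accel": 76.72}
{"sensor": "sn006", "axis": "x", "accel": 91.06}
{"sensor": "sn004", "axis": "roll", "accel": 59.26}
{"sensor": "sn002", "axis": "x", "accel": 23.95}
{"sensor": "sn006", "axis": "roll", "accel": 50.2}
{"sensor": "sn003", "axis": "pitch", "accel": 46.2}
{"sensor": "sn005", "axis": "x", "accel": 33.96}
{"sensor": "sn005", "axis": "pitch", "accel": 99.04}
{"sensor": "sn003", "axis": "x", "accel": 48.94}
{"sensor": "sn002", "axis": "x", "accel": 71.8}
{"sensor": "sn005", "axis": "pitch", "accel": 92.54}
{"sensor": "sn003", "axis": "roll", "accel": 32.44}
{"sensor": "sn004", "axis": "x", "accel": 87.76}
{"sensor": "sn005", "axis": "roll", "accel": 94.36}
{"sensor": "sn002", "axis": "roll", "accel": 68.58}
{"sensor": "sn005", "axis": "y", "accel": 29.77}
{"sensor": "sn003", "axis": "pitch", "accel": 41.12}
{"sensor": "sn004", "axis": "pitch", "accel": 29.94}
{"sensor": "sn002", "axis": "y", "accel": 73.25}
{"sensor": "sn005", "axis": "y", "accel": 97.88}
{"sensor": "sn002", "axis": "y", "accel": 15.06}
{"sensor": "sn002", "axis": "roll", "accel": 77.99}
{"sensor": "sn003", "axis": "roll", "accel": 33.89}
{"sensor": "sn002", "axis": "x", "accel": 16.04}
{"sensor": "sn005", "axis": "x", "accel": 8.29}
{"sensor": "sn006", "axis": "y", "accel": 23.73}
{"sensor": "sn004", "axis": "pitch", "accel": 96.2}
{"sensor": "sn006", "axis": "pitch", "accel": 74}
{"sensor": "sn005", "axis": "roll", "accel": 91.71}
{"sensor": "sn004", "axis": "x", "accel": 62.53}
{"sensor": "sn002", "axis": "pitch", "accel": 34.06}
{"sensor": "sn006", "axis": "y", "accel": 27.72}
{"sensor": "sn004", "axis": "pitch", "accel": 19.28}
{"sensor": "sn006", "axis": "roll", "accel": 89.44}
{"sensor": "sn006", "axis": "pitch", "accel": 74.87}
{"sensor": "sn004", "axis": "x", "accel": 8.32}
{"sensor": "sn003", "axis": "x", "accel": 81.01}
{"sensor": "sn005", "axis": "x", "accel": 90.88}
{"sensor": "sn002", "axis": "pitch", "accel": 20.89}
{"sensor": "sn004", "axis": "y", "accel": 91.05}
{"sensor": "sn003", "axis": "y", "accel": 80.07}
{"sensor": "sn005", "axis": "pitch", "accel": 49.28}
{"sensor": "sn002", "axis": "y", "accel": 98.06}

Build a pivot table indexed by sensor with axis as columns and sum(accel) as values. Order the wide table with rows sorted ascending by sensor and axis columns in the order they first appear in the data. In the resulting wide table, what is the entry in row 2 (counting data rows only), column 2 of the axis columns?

With rows sorted ascending by sensor, row 2 is sensor=sn003. axis columns in first-appearance order: y, pitch, roll, x; column 2 is pitch.
Long rows with sensor=sn003, axis=pitch: 82.24 + 46.2 + 41.12 = 169.56.

169.56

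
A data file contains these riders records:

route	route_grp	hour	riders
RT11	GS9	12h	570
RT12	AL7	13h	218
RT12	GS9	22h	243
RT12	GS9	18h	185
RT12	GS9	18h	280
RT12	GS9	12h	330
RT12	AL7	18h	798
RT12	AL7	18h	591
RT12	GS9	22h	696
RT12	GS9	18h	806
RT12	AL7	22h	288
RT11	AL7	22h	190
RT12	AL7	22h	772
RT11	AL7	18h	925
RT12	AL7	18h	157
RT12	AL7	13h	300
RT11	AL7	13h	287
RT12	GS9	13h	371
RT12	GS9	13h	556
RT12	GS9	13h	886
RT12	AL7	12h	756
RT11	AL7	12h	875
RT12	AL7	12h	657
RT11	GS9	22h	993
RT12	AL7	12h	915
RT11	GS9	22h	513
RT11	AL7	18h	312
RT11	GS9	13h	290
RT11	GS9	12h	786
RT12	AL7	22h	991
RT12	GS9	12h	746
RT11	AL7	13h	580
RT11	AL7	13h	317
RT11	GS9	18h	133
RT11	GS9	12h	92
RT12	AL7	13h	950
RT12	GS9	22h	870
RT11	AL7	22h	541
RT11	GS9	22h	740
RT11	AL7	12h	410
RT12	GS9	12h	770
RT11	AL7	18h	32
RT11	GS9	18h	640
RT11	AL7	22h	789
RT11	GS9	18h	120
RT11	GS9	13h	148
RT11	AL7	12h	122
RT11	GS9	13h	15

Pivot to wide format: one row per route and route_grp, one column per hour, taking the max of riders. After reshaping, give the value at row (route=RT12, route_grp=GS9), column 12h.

770

Rows with route=RT12, route_grp=GS9 and hour=12h: riders values are 330, 746, 770.
max(330, 746, 770) = 770.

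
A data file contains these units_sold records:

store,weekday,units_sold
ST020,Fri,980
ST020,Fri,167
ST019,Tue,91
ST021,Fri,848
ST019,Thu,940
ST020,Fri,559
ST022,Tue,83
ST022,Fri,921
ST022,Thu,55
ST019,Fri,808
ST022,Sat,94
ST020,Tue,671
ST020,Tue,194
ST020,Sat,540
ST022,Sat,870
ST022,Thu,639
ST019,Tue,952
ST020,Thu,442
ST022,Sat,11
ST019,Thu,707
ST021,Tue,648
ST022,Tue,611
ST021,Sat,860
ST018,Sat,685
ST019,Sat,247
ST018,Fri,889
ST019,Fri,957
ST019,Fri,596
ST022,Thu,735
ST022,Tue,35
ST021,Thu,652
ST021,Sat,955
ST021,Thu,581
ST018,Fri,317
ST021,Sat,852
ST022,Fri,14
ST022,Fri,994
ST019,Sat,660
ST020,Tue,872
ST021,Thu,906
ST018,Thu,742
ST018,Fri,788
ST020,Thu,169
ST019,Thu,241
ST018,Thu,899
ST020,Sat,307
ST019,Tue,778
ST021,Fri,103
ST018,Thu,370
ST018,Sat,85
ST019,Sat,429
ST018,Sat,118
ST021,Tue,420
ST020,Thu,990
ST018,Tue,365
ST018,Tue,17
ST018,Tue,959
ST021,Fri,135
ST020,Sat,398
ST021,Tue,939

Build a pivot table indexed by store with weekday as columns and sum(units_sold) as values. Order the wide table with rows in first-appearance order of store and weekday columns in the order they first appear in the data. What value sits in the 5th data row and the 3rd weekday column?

2011

With rows in first-appearance order of store, row 5 is store=ST018. weekday columns in first-appearance order: Fri, Tue, Thu, Sat; column 3 is Thu.
Long rows with store=ST018, weekday=Thu: 742 + 899 + 370 = 2011.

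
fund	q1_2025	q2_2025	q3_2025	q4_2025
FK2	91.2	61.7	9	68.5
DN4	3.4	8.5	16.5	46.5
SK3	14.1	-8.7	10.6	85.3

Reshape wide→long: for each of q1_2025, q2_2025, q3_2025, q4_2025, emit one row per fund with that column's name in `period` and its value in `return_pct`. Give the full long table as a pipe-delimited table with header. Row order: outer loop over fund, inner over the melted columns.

Each (fund, column) pair becomes one row: 3 × 4 = 12 rows.
For example, (FK2, q1_2025) → return_pct=91.2.

| fund | period | return_pct |
| FK2 | q1_2025 | 91.2 |
| FK2 | q2_2025 | 61.7 |
| FK2 | q3_2025 | 9 |
| FK2 | q4_2025 | 68.5 |
| DN4 | q1_2025 | 3.4 |
| DN4 | q2_2025 | 8.5 |
| DN4 | q3_2025 | 16.5 |
| DN4 | q4_2025 | 46.5 |
| SK3 | q1_2025 | 14.1 |
| SK3 | q2_2025 | -8.7 |
| SK3 | q3_2025 | 10.6 |
| SK3 | q4_2025 | 85.3 |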